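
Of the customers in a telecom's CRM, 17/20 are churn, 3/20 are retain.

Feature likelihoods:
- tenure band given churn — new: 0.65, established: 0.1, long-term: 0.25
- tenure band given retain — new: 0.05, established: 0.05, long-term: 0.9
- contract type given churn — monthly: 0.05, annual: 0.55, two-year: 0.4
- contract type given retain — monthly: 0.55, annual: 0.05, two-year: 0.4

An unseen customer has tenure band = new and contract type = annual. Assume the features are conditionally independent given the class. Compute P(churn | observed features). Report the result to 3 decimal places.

0.999

churn: 0.85 × 0.65 × 0.55 = 0.303875
retain: 0.15 × 0.05 × 0.05 = 0.000375
P(churn | x) = 0.303875 / 0.30425 ≈ 0.999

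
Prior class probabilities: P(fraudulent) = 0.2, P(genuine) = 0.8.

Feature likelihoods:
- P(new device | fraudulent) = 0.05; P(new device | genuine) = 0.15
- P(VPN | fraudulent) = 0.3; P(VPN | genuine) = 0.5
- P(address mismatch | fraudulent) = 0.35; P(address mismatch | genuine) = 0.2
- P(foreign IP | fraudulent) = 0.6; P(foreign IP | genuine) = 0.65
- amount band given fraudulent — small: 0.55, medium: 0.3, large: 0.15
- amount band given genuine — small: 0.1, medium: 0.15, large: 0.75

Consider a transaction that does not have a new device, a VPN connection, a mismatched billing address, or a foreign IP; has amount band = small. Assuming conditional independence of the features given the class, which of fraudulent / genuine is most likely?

fraudulent

fraudulent: 0.2 × (1−0.05) × (1−0.3) × (1−0.35) × (1−0.6) × 0.55 = 0.019019
genuine: 0.8 × (1−0.15) × (1−0.5) × (1−0.2) × (1−0.65) × 0.1 = 0.00952
Highest score → fraudulent.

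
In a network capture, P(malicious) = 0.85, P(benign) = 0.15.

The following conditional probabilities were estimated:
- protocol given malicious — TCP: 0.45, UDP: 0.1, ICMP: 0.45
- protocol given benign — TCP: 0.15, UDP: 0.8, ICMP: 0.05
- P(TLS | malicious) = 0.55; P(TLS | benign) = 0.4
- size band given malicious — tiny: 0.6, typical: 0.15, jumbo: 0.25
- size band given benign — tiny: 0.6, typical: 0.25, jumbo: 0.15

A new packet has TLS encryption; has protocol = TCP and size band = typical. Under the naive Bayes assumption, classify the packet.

malicious

malicious: 0.85 × 0.45 × 0.55 × 0.15 = 0.03155625
benign: 0.15 × 0.15 × 0.4 × 0.25 = 0.00225
Highest score → malicious.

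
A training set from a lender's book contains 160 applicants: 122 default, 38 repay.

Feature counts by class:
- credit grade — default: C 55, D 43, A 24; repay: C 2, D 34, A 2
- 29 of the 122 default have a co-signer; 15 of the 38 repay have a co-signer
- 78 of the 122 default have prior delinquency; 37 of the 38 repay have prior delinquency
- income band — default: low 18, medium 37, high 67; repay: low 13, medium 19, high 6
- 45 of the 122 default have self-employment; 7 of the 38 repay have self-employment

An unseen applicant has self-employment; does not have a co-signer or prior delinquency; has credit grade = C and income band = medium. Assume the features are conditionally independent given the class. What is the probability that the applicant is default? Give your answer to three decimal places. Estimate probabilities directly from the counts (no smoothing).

0.998

default: (122/160) × (55/122) × (93/122) × (44/122) × (37/122) × (45/122) ≈ 0.0105719
repay: (38/160) × (2/38) × (23/38) × (1/38) × (19/38) × (7/38) ≈ 0.0000183381
P(default | x) = 0.0105719 / 0.0105902381 ≈ 0.998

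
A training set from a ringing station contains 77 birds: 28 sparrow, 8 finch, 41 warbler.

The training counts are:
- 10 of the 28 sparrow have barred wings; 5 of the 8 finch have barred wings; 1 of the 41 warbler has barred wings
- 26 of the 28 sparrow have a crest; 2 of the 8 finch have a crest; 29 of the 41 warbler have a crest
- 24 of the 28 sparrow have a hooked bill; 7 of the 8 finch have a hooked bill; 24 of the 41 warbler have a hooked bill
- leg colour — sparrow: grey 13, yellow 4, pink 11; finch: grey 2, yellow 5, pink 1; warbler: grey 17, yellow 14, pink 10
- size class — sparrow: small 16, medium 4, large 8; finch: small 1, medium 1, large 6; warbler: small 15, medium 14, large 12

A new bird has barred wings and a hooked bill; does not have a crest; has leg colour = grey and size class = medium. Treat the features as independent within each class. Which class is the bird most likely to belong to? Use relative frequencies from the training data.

finch

sparrow: (28/77) × (10/28) × (2/28) × (24/28) × (13/28) × (4/28) ≈ 0.000527378
finch: (8/77) × (5/8) × (6/8) × (7/8) × (2/8) × (1/8) ≈ 0.00133168
warbler: (41/77) × (1/41) × (12/41) × (24/41) × (17/41) × (14/41) ≈ 0.000315024
Highest score → finch.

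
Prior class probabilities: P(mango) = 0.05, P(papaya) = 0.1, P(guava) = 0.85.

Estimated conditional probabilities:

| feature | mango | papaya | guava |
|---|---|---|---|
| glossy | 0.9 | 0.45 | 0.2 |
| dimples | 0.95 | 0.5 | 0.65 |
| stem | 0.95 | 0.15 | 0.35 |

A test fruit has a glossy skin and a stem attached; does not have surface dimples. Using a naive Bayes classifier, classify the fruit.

mango: 0.05 × 0.9 × (1−0.95) × 0.95 = 0.0021375
papaya: 0.1 × 0.45 × (1−0.5) × 0.15 = 0.003375
guava: 0.85 × 0.2 × (1−0.65) × 0.35 = 0.020825
Highest score → guava.

guava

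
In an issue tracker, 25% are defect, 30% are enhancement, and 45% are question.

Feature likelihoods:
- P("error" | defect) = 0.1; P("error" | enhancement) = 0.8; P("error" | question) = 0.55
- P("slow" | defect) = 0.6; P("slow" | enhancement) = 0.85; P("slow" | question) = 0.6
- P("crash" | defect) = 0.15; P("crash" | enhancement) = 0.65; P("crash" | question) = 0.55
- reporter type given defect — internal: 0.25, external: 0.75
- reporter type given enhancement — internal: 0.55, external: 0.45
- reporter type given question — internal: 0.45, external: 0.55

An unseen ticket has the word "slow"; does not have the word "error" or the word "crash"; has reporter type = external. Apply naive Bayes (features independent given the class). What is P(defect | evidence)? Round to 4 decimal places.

defect: 0.25 × (1−0.1) × 0.6 × (1−0.15) × 0.75 = 0.0860625
enhancement: 0.3 × (1−0.8) × 0.85 × (1−0.65) × 0.45 = 0.0080325
question: 0.45 × (1−0.55) × 0.6 × (1−0.55) × 0.55 = 0.03007125
P(defect | x) = 0.0860625 / 0.12416625 ≈ 0.6931

0.6931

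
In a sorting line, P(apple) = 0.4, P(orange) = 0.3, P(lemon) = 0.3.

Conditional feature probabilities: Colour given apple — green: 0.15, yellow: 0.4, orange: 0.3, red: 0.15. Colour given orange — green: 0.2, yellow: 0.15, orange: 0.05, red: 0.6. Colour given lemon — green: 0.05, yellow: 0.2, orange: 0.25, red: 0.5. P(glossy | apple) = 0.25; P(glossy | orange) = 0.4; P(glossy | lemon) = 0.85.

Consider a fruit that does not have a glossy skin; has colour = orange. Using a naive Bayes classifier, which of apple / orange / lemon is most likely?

apple: 0.4 × 0.3 × (1−0.25) = 0.09
orange: 0.3 × 0.05 × (1−0.4) = 0.009
lemon: 0.3 × 0.25 × (1−0.85) = 0.01125
Highest score → apple.

apple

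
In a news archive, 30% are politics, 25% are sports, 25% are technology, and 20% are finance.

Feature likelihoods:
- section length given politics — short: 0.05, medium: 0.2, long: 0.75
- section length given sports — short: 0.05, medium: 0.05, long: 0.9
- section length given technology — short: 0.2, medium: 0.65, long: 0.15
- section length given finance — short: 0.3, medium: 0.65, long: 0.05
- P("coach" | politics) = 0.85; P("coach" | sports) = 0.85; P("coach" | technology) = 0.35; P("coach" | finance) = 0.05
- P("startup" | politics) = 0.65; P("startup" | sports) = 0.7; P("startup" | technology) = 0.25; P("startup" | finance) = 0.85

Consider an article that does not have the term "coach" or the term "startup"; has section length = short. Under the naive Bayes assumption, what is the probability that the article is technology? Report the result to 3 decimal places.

politics: 0.3 × 0.05 × (1−0.85) × (1−0.65) = 0.0007875
sports: 0.25 × 0.05 × (1−0.85) × (1−0.7) = 0.0005625
technology: 0.25 × 0.2 × (1−0.35) × (1−0.25) = 0.024375
finance: 0.2 × 0.3 × (1−0.05) × (1−0.85) = 0.00855
P(technology | x) = 0.024375 / 0.034275 ≈ 0.711

0.711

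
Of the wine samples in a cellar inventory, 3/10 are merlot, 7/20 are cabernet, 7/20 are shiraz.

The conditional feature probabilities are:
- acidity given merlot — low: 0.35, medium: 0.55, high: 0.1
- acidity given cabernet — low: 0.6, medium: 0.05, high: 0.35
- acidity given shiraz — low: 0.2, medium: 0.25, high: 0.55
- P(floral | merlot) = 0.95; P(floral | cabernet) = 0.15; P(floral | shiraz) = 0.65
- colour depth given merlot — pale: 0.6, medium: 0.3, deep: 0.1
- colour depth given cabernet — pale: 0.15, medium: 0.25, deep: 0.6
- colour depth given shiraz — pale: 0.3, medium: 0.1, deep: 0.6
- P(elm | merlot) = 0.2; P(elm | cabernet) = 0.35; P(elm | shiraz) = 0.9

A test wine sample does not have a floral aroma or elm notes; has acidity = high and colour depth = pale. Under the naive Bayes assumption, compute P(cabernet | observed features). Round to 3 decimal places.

0.787

merlot: 0.3 × 0.1 × (1−0.95) × 0.6 × (1−0.2) = 0.00072
cabernet: 0.35 × 0.35 × (1−0.15) × 0.15 × (1−0.35) = 0.0101521875
shiraz: 0.35 × 0.55 × (1−0.65) × 0.3 × (1−0.9) = 0.00202125
P(cabernet | x) = 0.0101521875 / 0.0128934375 ≈ 0.787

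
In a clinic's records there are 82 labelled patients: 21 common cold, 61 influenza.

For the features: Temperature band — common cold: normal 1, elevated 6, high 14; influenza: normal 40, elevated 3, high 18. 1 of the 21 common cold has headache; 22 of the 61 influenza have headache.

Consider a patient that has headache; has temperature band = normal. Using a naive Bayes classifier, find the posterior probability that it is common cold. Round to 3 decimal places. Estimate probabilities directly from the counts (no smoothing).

common cold: (21/82) × (1/21) × (1/21) ≈ 0.00058072
influenza: (61/82) × (40/61) × (22/61) ≈ 0.17593
P(common cold | x) = 0.00058072 / 0.17651072 ≈ 0.003

0.003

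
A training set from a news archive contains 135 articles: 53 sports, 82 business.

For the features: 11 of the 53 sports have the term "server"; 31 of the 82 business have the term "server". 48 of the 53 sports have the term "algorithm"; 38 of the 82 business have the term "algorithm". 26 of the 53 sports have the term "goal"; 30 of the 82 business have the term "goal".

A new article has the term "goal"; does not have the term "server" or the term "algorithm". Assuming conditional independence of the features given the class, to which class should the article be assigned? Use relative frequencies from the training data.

sports: (53/135) × (42/53) × (5/53) × (26/53) ≈ 0.0143982
business: (82/135) × (51/82) × (44/82) × (30/82) ≈ 0.0741622
Highest score → business.

business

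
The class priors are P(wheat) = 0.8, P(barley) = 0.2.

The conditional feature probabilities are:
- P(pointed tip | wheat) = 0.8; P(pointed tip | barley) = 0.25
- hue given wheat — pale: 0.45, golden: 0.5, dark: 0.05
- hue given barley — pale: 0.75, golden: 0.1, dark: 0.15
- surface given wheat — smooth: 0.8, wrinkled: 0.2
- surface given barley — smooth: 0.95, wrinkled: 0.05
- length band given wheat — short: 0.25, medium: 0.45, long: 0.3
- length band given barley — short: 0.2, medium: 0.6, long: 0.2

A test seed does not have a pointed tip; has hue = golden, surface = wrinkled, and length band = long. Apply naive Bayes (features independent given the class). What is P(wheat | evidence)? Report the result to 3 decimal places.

wheat: 0.8 × (1−0.8) × 0.5 × 0.2 × 0.3 = 0.0048
barley: 0.2 × (1−0.25) × 0.1 × 0.05 × 0.2 = 0.00015
P(wheat | x) = 0.0048 / 0.00495 ≈ 0.970

0.970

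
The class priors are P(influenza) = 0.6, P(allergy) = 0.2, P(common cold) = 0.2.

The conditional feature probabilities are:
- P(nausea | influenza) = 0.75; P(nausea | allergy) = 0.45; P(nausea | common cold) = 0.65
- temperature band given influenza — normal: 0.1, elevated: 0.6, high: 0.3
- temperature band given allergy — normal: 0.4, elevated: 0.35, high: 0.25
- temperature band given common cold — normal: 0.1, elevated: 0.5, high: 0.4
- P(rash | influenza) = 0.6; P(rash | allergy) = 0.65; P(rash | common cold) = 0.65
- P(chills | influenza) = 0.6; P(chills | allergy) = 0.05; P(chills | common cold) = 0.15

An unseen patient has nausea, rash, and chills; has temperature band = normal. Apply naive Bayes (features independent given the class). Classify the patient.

influenza

influenza: 0.6 × 0.75 × 0.1 × 0.6 × 0.6 = 0.0162
allergy: 0.2 × 0.45 × 0.4 × 0.65 × 0.05 = 0.00117
common cold: 0.2 × 0.65 × 0.1 × 0.65 × 0.15 = 0.0012675
Highest score → influenza.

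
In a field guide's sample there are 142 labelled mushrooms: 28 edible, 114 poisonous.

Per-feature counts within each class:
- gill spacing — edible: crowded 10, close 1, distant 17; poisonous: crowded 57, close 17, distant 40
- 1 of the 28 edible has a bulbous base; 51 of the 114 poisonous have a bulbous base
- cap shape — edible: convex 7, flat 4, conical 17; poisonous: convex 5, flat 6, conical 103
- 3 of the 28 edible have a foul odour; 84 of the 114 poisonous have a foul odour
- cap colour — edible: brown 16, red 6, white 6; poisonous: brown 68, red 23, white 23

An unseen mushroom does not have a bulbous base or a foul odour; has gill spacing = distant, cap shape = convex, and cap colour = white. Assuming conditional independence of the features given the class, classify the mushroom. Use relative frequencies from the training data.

edible

edible: (28/142) × (17/28) × (27/28) × (7/28) × (25/28) × (6/28) ≈ 0.00552181
poisonous: (114/142) × (40/114) × (63/114) × (5/114) × (30/114) × (23/114) ≈ 0.000362503
Highest score → edible.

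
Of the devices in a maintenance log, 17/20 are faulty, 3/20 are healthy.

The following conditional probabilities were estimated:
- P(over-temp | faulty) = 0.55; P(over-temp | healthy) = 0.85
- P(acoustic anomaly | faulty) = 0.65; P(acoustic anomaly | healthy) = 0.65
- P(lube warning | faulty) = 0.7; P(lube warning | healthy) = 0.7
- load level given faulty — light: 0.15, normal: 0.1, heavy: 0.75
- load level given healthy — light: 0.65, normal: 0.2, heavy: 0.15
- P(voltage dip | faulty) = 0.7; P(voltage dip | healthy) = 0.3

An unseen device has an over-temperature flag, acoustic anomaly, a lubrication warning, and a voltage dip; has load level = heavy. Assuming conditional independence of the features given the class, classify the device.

faulty: 0.85 × 0.55 × 0.65 × 0.7 × 0.75 × 0.7 = 0.1116740625
healthy: 0.15 × 0.85 × 0.65 × 0.7 × 0.15 × 0.3 = 0.0026105625
Highest score → faulty.

faulty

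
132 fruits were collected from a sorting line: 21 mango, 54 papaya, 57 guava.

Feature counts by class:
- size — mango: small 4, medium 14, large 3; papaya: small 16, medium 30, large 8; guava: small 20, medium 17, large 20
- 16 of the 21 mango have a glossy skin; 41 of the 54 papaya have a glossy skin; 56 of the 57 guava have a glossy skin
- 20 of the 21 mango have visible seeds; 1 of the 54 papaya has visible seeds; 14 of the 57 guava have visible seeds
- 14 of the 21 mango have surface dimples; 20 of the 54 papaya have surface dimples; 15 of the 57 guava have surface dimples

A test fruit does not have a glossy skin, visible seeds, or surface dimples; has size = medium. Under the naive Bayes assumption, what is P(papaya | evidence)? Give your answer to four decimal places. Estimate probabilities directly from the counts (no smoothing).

mango: (21/132) × (14/21) × (5/21) × (1/21) × (7/21) ≈ 0.000400834
papaya: (54/132) × (30/54) × (13/54) × (53/54) × (34/54) ≈ 0.0338115
guava: (57/132) × (17/57) × (1/57) × (43/57) × (42/57) ≈ 0.00125594
P(papaya | x) = 0.0338115 / 0.035468274 ≈ 0.9533

0.9533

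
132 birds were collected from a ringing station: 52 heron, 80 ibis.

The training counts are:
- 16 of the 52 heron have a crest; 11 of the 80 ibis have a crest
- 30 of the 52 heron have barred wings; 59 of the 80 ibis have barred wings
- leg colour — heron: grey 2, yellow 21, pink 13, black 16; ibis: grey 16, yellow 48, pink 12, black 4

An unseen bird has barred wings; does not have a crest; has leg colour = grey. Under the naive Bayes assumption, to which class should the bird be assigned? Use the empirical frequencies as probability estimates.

heron: (52/132) × (36/52) × (30/52) × (2/52) ≈ 0.00605164
ibis: (80/132) × (69/80) × (59/80) × (16/80) ≈ 0.0771023
Highest score → ibis.

ibis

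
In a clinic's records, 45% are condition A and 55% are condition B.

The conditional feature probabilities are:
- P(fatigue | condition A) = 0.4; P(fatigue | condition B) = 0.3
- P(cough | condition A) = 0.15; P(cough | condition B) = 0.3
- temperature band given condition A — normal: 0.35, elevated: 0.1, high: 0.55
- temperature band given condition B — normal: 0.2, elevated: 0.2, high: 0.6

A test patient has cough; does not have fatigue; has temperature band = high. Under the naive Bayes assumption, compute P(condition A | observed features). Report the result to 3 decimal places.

condition A: 0.45 × (1−0.4) × 0.15 × 0.55 = 0.022275
condition B: 0.55 × (1−0.3) × 0.3 × 0.6 = 0.0693
P(condition A | x) = 0.022275 / 0.091575 ≈ 0.243

0.243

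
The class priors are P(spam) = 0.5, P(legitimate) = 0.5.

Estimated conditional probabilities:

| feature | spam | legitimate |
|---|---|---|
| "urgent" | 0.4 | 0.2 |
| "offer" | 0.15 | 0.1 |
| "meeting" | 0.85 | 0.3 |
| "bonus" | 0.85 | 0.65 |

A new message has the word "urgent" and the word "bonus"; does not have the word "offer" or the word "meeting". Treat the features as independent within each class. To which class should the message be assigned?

legitimate

spam: 0.5 × 0.4 × (1−0.15) × (1−0.85) × 0.85 = 0.021675
legitimate: 0.5 × 0.2 × (1−0.1) × (1−0.3) × 0.65 = 0.04095
Highest score → legitimate.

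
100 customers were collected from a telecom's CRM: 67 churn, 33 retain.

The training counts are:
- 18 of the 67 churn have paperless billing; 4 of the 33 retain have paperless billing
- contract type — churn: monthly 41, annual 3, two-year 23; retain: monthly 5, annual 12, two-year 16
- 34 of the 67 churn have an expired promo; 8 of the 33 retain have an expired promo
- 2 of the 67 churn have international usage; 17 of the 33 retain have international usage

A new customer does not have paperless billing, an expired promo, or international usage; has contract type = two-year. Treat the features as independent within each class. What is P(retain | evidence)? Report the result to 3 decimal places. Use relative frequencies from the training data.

0.391

churn: (67/100) × (49/67) × (23/67) × (33/67) × (65/67) ≈ 0.0803761
retain: (33/100) × (29/33) × (16/33) × (25/33) × (16/33) ≈ 0.0516459
P(retain | x) = 0.0516459 / 0.132022 ≈ 0.391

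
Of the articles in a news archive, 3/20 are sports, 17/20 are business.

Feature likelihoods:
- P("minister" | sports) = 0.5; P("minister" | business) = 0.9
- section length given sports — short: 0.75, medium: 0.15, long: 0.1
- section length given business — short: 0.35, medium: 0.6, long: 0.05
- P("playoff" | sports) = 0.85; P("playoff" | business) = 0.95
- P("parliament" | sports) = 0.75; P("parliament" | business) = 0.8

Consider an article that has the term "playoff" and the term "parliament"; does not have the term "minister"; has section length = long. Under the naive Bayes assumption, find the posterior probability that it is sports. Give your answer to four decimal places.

sports: 0.15 × (1−0.5) × 0.1 × 0.85 × 0.75 = 0.00478125
business: 0.85 × (1−0.9) × 0.05 × 0.95 × 0.8 = 0.00323
P(sports | x) = 0.00478125 / 0.00801125 ≈ 0.5968

0.5968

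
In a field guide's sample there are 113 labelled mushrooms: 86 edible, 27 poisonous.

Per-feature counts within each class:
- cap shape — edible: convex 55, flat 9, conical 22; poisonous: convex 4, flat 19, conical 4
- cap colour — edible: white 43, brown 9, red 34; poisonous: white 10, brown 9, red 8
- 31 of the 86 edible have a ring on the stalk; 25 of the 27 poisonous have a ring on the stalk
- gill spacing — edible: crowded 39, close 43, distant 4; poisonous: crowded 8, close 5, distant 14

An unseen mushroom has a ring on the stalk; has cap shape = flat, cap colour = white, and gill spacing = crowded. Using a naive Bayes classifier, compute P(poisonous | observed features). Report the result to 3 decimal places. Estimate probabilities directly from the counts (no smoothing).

0.724

edible: (86/113) × (9/86) × (43/86) × (31/86) × (39/86) ≈ 0.00650974
poisonous: (27/113) × (19/27) × (10/27) × (25/27) × (8/27) ≈ 0.017085
P(poisonous | x) = 0.017085 / 0.02359474 ≈ 0.724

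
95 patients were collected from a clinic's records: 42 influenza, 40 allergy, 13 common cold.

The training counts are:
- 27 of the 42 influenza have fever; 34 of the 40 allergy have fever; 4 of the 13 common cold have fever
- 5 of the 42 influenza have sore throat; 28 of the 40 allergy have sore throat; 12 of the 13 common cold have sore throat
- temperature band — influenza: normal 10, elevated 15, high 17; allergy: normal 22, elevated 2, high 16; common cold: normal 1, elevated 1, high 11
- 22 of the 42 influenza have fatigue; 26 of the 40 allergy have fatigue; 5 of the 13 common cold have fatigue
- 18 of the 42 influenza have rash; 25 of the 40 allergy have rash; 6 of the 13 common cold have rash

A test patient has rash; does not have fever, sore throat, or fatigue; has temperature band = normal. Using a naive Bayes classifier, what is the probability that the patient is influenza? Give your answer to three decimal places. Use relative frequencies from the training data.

0.735

influenza: (42/95) × (15/42) × (37/42) × (10/42) × (20/42) × (18/42) ≈ 0.00675888
allergy: (40/95) × (6/40) × (12/40) × (22/40) × (14/40) × (25/40) ≈ 0.00227961
common cold: (13/95) × (9/13) × (1/13) × (1/13) × (8/13) × (6/13) ≈ 0.000159216
P(influenza | x) = 0.00675888 / 0.009197706 ≈ 0.735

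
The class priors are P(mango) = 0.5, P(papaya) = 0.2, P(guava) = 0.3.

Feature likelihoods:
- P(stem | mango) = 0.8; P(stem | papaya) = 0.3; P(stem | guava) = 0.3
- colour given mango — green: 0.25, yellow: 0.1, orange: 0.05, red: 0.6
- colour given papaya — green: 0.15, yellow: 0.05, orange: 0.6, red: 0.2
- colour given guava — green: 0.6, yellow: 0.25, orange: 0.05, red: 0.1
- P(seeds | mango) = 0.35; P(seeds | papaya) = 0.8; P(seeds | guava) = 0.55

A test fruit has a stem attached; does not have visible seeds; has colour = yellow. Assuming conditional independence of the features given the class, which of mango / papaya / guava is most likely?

mango: 0.5 × 0.8 × 0.1 × (1−0.35) = 0.026
papaya: 0.2 × 0.3 × 0.05 × (1−0.8) = 0.0006
guava: 0.3 × 0.3 × 0.25 × (1−0.55) = 0.010125
Highest score → mango.

mango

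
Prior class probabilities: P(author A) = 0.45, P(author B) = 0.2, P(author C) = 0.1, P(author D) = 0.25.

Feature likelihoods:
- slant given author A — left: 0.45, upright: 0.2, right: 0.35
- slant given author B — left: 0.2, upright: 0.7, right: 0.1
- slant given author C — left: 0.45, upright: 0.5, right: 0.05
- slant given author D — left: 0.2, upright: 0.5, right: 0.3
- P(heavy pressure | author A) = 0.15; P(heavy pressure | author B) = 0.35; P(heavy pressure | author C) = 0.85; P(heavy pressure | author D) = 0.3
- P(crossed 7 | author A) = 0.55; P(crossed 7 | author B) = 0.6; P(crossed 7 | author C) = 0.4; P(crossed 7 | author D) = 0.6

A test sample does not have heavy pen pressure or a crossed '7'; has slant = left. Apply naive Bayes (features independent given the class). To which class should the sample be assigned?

author A: 0.45 × 0.45 × (1−0.15) × (1−0.55) = 0.07745625
author B: 0.2 × 0.2 × (1−0.35) × (1−0.6) = 0.0104
author C: 0.1 × 0.45 × (1−0.85) × (1−0.4) = 0.00405
author D: 0.25 × 0.2 × (1−0.3) × (1−0.6) = 0.014
Highest score → author A.

author A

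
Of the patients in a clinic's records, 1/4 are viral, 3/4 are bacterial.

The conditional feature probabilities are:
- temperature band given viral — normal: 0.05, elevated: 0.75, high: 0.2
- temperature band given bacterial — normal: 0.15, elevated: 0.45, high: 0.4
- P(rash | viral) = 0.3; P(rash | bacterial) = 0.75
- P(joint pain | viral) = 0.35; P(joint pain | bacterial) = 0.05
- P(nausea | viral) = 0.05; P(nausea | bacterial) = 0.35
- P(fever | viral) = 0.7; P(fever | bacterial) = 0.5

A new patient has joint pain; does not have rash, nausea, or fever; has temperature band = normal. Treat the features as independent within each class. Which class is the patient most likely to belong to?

viral: 0.25 × 0.05 × (1−0.3) × 0.35 × (1−0.05) × (1−0.7) = 0.0008728125
bacterial: 0.75 × 0.15 × (1−0.75) × 0.05 × (1−0.35) × (1−0.5) = 0.00045703125
Highest score → viral.

viral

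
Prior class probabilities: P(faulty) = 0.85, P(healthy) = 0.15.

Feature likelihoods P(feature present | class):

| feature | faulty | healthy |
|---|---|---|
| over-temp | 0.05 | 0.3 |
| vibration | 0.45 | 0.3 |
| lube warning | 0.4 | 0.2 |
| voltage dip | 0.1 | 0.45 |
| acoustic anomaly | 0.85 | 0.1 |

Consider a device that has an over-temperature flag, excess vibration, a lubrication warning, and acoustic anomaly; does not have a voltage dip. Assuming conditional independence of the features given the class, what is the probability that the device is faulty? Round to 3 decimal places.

0.975

faulty: 0.85 × 0.05 × 0.45 × 0.4 × (1−0.1) × 0.85 = 0.00585225
healthy: 0.15 × 0.3 × 0.3 × 0.2 × (1−0.45) × 0.1 = 0.0001485
P(faulty | x) = 0.00585225 / 0.00600075 ≈ 0.975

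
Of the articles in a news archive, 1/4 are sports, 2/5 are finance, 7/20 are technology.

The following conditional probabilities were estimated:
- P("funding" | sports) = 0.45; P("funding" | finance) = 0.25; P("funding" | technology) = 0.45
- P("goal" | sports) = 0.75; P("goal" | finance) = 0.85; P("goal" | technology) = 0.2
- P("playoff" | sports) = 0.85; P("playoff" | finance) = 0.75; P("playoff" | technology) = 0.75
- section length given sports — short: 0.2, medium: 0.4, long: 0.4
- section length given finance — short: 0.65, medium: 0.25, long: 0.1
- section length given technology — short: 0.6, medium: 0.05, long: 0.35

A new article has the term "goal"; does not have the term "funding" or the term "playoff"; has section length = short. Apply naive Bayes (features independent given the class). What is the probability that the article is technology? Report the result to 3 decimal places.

0.115

sports: 0.25 × (1−0.45) × 0.75 × (1−0.85) × 0.2 = 0.00309375
finance: 0.4 × (1−0.25) × 0.85 × (1−0.75) × 0.65 = 0.0414375
technology: 0.35 × (1−0.45) × 0.2 × (1−0.75) × 0.6 = 0.005775
P(technology | x) = 0.005775 / 0.05030625 ≈ 0.115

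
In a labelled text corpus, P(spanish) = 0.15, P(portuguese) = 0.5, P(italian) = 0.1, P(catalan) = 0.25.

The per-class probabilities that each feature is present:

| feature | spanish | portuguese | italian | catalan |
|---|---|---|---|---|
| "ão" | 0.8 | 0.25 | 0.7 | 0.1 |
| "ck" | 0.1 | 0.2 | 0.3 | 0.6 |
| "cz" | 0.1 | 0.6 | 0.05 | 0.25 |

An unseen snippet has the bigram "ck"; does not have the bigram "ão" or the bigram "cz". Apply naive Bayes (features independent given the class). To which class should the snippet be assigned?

catalan

spanish: 0.15 × (1−0.8) × 0.1 × (1−0.1) = 0.0027
portuguese: 0.5 × (1−0.25) × 0.2 × (1−0.6) = 0.03
italian: 0.1 × (1−0.7) × 0.3 × (1−0.05) = 0.00855
catalan: 0.25 × (1−0.1) × 0.6 × (1−0.25) = 0.10125
Highest score → catalan.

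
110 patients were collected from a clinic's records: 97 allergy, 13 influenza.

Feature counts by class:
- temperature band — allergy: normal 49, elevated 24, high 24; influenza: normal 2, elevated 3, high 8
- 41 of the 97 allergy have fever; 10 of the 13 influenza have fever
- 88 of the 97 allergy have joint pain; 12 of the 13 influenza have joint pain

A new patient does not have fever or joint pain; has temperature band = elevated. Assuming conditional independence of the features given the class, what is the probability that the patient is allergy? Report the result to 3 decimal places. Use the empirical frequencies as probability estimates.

allergy: (97/110) × (24/97) × (56/97) × (9/97) ≈ 0.0116871
influenza: (13/110) × (3/13) × (3/13) × (1/13) ≈ 0.000484131
P(allergy | x) = 0.0116871 / 0.012171231 ≈ 0.960

0.960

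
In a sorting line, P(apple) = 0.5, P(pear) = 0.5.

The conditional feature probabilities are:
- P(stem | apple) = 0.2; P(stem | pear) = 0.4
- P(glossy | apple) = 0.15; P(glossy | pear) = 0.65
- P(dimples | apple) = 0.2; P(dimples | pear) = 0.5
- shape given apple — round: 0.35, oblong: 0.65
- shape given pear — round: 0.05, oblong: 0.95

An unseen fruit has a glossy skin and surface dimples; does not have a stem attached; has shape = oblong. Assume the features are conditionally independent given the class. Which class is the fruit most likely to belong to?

pear

apple: 0.5 × (1−0.2) × 0.15 × 0.2 × 0.65 = 0.0078
pear: 0.5 × (1−0.4) × 0.65 × 0.5 × 0.95 = 0.092625
Highest score → pear.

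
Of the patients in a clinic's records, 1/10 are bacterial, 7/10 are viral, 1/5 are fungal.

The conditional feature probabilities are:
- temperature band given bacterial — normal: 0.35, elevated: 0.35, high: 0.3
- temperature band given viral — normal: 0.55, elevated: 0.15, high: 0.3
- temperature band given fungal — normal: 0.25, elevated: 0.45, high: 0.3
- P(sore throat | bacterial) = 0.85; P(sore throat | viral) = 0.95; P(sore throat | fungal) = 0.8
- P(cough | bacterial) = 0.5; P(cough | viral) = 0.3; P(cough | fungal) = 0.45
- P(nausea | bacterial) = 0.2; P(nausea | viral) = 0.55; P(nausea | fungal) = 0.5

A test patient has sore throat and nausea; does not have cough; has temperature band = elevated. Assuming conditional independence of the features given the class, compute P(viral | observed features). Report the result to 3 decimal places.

bacterial: 0.1 × 0.35 × 0.85 × (1−0.5) × 0.2 = 0.002975
viral: 0.7 × 0.15 × 0.95 × (1−0.3) × 0.55 = 0.03840375
fungal: 0.2 × 0.45 × 0.8 × (1−0.45) × 0.5 = 0.0198
P(viral | x) = 0.03840375 / 0.06117875 ≈ 0.628

0.628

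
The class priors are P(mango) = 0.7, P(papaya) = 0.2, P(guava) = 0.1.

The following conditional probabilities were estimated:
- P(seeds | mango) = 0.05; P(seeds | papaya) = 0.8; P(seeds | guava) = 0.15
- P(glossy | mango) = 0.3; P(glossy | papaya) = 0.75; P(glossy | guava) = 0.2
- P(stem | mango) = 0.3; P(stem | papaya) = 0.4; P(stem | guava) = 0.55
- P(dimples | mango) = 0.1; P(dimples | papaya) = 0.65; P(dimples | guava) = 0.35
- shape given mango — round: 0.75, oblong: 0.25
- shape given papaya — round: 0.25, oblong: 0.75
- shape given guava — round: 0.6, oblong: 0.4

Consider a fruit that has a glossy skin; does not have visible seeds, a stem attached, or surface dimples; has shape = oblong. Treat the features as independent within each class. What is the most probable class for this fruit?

mango: 0.7 × (1−0.05) × 0.3 × (1−0.3) × (1−0.1) × 0.25 = 0.03142125
papaya: 0.2 × (1−0.8) × 0.75 × (1−0.4) × (1−0.65) × 0.75 = 0.004725
guava: 0.1 × (1−0.15) × 0.2 × (1−0.55) × (1−0.35) × 0.4 = 0.001989
Highest score → mango.

mango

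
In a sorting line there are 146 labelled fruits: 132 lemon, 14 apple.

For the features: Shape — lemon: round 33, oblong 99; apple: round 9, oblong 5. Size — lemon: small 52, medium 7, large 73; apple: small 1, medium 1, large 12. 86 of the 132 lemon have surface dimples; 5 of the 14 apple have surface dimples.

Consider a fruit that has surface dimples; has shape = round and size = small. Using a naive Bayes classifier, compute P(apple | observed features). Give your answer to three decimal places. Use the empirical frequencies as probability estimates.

lemon: (132/146) × (33/132) × (52/132) × (86/132) ≈ 0.0580116
apple: (14/146) × (9/14) × (1/14) × (5/14) ≈ 0.00157255
P(apple | x) = 0.00157255 / 0.05958415 ≈ 0.026

0.026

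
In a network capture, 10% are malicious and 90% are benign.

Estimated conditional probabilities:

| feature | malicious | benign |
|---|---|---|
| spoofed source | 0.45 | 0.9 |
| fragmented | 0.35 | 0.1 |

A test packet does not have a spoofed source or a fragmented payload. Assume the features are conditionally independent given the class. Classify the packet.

benign

malicious: 0.1 × (1−0.45) × (1−0.35) = 0.03575
benign: 0.9 × (1−0.9) × (1−0.1) = 0.081
Highest score → benign.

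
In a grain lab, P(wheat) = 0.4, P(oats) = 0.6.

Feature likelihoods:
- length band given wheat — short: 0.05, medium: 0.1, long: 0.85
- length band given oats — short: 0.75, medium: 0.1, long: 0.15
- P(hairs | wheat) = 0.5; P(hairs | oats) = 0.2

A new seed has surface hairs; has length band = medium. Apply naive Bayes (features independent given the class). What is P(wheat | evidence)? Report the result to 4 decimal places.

wheat: 0.4 × 0.1 × 0.5 = 0.02
oats: 0.6 × 0.1 × 0.2 = 0.012
P(wheat | x) = 0.02 / 0.032 ≈ 0.6250

0.6250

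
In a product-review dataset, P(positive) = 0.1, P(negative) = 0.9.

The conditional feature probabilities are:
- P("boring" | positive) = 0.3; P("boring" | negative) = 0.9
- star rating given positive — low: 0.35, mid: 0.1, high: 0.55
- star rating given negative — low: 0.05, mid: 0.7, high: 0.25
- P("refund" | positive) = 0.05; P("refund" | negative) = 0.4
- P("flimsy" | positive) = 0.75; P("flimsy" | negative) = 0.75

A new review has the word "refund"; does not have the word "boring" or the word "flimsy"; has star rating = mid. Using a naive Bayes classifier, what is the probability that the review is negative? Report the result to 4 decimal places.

positive: 0.1 × (1−0.3) × 0.1 × 0.05 × (1−0.75) = 0.0000875
negative: 0.9 × (1−0.9) × 0.7 × 0.4 × (1−0.75) = 0.0063
P(negative | x) = 0.0063 / 0.0063875 ≈ 0.9863

0.9863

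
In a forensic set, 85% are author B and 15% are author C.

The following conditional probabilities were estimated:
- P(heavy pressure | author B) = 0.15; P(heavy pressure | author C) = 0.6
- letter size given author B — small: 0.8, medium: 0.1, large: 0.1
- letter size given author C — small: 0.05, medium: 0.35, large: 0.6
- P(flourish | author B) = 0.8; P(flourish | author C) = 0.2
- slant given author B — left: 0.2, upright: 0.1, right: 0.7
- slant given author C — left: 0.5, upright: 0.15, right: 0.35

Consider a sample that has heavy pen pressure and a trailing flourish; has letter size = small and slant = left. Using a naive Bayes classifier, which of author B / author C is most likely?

author B

author B: 0.85 × 0.15 × 0.8 × 0.8 × 0.2 = 0.01632
author C: 0.15 × 0.6 × 0.05 × 0.2 × 0.5 = 0.00045
Highest score → author B.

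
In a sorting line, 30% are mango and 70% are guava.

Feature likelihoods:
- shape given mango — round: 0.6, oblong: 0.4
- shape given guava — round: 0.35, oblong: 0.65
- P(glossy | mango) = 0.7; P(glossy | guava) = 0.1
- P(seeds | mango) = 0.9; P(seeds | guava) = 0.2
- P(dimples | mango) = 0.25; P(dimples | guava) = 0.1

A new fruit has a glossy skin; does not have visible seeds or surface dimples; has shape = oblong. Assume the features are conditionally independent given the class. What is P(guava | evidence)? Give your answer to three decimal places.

mango: 0.3 × 0.4 × 0.7 × (1−0.9) × (1−0.25) = 0.0063
guava: 0.7 × 0.65 × 0.1 × (1−0.2) × (1−0.1) = 0.03276
P(guava | x) = 0.03276 / 0.03906 ≈ 0.839

0.839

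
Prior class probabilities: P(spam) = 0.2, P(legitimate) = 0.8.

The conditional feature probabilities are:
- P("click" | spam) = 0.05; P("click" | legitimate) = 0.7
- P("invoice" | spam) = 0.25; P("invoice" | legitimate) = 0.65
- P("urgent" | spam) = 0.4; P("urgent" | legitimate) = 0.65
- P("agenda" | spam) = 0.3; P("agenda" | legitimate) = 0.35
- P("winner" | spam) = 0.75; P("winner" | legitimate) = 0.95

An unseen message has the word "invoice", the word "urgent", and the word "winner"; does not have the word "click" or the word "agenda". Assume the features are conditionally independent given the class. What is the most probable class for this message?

legitimate

spam: 0.2 × (1−0.05) × 0.25 × 0.4 × (1−0.3) × 0.75 = 0.009975
legitimate: 0.8 × (1−0.7) × 0.65 × 0.65 × (1−0.35) × 0.95 = 0.0626145
Highest score → legitimate.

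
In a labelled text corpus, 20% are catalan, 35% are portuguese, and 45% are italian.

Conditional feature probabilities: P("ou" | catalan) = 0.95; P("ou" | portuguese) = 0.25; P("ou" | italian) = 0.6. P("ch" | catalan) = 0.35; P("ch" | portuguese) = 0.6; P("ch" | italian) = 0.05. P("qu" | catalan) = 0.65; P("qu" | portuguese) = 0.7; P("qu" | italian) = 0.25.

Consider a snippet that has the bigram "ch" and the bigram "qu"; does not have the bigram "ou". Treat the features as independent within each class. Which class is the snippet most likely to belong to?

catalan: 0.2 × (1−0.95) × 0.35 × 0.65 = 0.002275
portuguese: 0.35 × (1−0.25) × 0.6 × 0.7 = 0.11025
italian: 0.45 × (1−0.6) × 0.05 × 0.25 = 0.00225
Highest score → portuguese.

portuguese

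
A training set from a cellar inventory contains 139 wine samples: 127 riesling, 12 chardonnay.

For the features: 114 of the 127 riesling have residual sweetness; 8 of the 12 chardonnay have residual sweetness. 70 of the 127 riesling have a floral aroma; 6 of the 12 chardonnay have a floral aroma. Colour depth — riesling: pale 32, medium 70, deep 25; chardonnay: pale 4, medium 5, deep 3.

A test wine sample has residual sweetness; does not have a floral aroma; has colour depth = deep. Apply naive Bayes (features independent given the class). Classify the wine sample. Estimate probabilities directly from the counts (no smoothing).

riesling: (127/139) × (114/127) × (57/127) × (25/127) ≈ 0.0724599
chardonnay: (12/139) × (8/12) × (6/12) × (3/12) ≈ 0.00719424
Highest score → riesling.

riesling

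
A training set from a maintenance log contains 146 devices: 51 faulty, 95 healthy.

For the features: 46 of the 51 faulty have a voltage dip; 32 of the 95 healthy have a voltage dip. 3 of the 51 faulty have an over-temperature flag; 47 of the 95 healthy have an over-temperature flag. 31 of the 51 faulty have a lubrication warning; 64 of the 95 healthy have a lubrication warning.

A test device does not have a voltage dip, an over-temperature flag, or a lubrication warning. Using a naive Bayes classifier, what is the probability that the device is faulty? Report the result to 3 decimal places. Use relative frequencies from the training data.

0.151

faulty: (51/146) × (5/51) × (48/51) × (20/51) ≈ 0.01264
healthy: (95/146) × (63/95) × (48/95) × (31/95) ≈ 0.0711448
P(faulty | x) = 0.01264 / 0.0837848 ≈ 0.151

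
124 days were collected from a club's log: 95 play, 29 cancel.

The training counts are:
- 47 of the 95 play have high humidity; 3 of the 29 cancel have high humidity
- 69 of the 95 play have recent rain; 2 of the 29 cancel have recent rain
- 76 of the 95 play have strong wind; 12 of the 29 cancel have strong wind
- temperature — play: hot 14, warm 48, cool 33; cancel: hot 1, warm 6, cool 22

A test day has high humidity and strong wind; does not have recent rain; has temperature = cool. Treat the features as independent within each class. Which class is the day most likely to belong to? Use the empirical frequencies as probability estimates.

play

play: (95/124) × (47/95) × (26/95) × (76/95) × (33/95) ≈ 0.0288275
cancel: (29/124) × (3/29) × (27/29) × (12/29) × (22/29) ≈ 0.00707088
Highest score → play.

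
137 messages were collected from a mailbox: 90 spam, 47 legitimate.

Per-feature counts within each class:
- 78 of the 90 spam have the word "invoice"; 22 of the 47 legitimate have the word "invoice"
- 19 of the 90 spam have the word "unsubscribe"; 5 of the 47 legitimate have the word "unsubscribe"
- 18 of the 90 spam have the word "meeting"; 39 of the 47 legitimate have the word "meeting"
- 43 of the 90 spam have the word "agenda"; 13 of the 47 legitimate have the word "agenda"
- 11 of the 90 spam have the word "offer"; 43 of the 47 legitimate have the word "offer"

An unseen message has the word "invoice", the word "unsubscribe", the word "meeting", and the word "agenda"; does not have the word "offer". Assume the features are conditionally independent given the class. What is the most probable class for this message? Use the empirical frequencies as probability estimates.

spam: (90/137) × (78/90) × (19/90) × (18/90) × (43/90) × (79/90) ≈ 0.0100815
legitimate: (47/137) × (22/47) × (5/47) × (39/47) × (13/47) × (4/47) ≈ 0.000333694
Highest score → spam.

spam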